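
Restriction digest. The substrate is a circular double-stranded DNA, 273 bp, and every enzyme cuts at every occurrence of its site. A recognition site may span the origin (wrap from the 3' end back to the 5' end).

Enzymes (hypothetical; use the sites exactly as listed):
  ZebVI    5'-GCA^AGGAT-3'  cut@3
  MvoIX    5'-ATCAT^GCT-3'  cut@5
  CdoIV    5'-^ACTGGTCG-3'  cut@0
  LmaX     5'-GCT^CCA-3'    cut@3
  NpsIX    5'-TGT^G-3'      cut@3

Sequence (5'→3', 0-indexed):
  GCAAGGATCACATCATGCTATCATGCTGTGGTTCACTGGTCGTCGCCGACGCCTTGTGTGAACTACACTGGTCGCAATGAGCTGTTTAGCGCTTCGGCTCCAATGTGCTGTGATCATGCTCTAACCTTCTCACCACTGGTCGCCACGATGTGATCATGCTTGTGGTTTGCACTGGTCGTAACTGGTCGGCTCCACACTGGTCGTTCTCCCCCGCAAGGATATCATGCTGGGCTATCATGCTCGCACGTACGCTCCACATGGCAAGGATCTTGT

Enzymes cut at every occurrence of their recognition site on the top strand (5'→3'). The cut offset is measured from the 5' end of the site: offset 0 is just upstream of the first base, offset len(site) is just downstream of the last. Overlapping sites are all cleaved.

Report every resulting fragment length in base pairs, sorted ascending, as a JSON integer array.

Per-enzyme occurrences:
  ZebVI (GCAAGGAT, off=3): starts [0, 212, 260] → cuts [3, 215, 263]
  MvoIX (ATCATGCT, off=5): starts [11, 19, 112, 152, 220, 233] → cuts [16, 24, 117, 157, 225, 238]
  CdoIV (ACTGGTCG, off=0): starts [34, 66, 134, 170, 180, 195] → cuts [34, 66, 134, 170, 180, 195]
  LmaX (GCTCCA, off=3): starts [96, 188, 250] → cuts [99, 191, 253]
  NpsIX (TGTG, off=3): starts [26, 54, 56, 103, 108, 148, 160, 270] → cuts [0, 29, 57, 59, 106, 111, 151, 163]

Pooled cuts: [0, 3, 16, 24, 29, 34, 57, 59, 66, 99, 106, 111, 117, 134, 151, 157, 163, 170, 180, 191, 195, 215, 225, 238, 253, 263]

Fragment lengths:
  0→3: 3 bp
  3→16: 13 bp
  16→24: 8 bp
  24→29: 5 bp
  29→34: 5 bp
  34→57: 23 bp
  57→59: 2 bp
  59→66: 7 bp
  66→99: 33 bp
  99→106: 7 bp
  106→111: 5 bp
  111→117: 6 bp
  117→134: 17 bp
  134→151: 17 bp
  151→157: 6 bp
  157→163: 6 bp
  163→170: 7 bp
  170→180: 10 bp
  180→191: 11 bp
  191→195: 4 bp
  195→215: 20 bp
  215→225: 10 bp
  225→238: 13 bp
  238→253: 15 bp
  253→263: 10 bp
  263→0 (wrap): 273-263+0 = 10 bp

[2,3,4,5,5,5,6,6,6,7,7,7,8,10,10,10,10,11,13,13,15,17,17,20,23,33]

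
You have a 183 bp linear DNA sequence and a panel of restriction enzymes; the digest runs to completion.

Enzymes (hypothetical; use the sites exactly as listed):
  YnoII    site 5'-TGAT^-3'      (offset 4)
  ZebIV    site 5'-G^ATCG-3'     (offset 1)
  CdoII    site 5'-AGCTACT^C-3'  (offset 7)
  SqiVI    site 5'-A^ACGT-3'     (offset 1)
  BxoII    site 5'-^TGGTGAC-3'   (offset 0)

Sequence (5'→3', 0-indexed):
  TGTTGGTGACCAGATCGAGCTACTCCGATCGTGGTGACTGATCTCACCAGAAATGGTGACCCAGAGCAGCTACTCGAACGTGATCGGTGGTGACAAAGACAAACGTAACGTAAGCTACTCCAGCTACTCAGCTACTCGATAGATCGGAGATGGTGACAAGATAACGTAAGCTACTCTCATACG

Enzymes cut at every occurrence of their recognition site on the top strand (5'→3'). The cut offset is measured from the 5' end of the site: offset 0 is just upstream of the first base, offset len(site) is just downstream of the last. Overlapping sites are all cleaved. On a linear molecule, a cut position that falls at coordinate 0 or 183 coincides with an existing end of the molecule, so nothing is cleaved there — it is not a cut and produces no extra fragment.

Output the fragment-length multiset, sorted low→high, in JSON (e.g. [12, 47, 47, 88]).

[2,3,3,3,3,4,5,5,6,8,8,8,9,10,11,11,11,12,12,13,15,21]

Per-enzyme occurrences:
  YnoII TGAT/4: at [38, 80] ⇒ [42, 84]
  ZebIV GATCG/1: at [12, 26, 81, 141] ⇒ [13, 27, 82, 142]
  CdoII AGCTACTC/7: at [17, 67, 112, 121, 129, 168] ⇒ [24, 74, 119, 128, 136, 175]
  SqiVI AACGT/1: at [76, 101, 106, 162] ⇒ [77, 102, 107, 163]
  BxoII TGGTGAC/0: at [3, 31, 53, 87, 150] ⇒ [3, 31, 53, 87, 150]

All cut coordinates (distinct, sorted): [3, 13, 24, 27, 31, 42, 53, 74, 77, 82, 84, 87, 102, 107, 119, 128, 136, 142, 150, 163, 175]

Fragments:
  [0,3): 3 bp
  [3,13): 10 bp
  [13,24): 11 bp
  [24,27): 3 bp
  [27,31): 4 bp
  [31,42): 11 bp
  [42,53): 11 bp
  [53,74): 21 bp
  [74,77): 3 bp
  [77,82): 5 bp
  [82,84): 2 bp
  [84,87): 3 bp
  [87,102): 15 bp
  [102,107): 5 bp
  [107,119): 12 bp
  [119,128): 9 bp
  [128,136): 8 bp
  [136,142): 6 bp
  [142,150): 8 bp
  [150,163): 13 bp
  [163,175): 12 bp
  [175,183): 8 bp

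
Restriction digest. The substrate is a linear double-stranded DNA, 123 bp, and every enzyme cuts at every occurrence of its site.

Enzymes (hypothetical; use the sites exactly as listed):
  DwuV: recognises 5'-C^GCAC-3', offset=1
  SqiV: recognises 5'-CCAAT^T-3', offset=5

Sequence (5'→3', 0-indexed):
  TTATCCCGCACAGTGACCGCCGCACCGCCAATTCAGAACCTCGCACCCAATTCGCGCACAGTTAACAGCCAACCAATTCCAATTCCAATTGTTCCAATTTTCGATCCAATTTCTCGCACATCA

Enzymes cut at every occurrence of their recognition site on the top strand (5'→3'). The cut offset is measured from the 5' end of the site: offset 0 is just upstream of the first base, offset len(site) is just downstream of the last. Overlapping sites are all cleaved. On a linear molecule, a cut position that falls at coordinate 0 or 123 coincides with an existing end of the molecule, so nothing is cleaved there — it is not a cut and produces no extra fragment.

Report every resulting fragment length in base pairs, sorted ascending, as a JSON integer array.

Per-enzyme occurrences:
  DwuV CGCAC/1: at [6, 20, 41, 54, 114] ⇒ [7, 21, 42, 55, 115]
  SqiV CCAATT/5: at [27, 46, 72, 78, 84, 93, 105] ⇒ [32, 51, 77, 83, 89, 98, 110]

All cut coordinates (distinct, sorted): [7, 21, 32, 42, 51, 55, 77, 83, 89, 98, 110, 115]

Fragments:
  [0,7): 7 bp
  [7,21): 14 bp
  [21,32): 11 bp
  [32,42): 10 bp
  [42,51): 9 bp
  [51,55): 4 bp
  [55,77): 22 bp
  [77,83): 6 bp
  [83,89): 6 bp
  [89,98): 9 bp
  [98,110): 12 bp
  [110,115): 5 bp
  [115,123): 8 bp

[4,5,6,6,7,8,9,9,10,11,12,14,22]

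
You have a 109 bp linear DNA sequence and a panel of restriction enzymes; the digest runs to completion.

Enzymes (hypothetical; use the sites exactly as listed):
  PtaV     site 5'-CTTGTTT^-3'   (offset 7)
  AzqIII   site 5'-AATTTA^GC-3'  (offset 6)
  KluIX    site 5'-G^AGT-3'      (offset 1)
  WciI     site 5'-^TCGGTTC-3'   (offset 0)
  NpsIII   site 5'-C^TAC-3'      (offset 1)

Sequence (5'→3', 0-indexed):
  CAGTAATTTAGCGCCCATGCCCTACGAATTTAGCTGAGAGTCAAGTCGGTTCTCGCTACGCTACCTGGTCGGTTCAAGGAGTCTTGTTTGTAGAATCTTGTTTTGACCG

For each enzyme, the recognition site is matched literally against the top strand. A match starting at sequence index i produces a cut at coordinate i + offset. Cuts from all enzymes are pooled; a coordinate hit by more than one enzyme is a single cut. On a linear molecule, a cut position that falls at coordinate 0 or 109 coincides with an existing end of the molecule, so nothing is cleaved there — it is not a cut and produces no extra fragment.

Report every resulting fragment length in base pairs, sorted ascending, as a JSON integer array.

[5,6,6,7,7,10,10,10,11,11,12,14]

Scan for sites:
  PtaV (CTTGTTT, off=7): starts [82, 96] → cuts [89, 103]
  AzqIII (AATTTAGC, off=6): starts [4, 26] → cuts [10, 32]
  KluIX (GAGT, off=1): starts [37, 78] → cuts [38, 79]
  WciI (TCGGTTC, off=0): starts [45, 68] → cuts [45, 68]
  NpsIII (CTAC, off=1): starts [21, 55, 60] → cuts [22, 56, 61]

Pooled cuts: [10, 22, 32, 38, 45, 56, 61, 68, 79, 89, 103]

Fragments:
  [0,10): 10 bp
  [10,22): 12 bp
  [22,32): 10 bp
  [32,38): 6 bp
  [38,45): 7 bp
  [45,56): 11 bp
  [56,61): 5 bp
  [61,68): 7 bp
  [68,79): 11 bp
  [79,89): 10 bp
  [89,103): 14 bp
  [103,109): 6 bp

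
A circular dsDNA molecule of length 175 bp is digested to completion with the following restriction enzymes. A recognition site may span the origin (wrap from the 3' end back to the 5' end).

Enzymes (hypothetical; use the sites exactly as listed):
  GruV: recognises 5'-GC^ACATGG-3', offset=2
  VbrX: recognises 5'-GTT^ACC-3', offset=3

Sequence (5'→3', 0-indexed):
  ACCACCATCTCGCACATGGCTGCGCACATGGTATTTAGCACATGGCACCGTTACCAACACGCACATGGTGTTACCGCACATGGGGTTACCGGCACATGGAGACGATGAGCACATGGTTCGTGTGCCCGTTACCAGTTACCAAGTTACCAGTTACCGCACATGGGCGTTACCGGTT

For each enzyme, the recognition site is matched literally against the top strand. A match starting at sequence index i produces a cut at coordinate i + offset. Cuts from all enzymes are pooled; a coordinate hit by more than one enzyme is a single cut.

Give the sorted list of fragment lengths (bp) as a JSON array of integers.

Scan for sites:
  GruV (GCACATGG, off=2): starts [11, 23, 37, 60, 75, 91, 108, 155] → cuts [13, 25, 39, 62, 77, 93, 110, 157]
  VbrX (GTTACC, off=3): starts [49, 69, 84, 127, 134, 142, 149, 165, 172] → cuts [0, 52, 72, 87, 130, 137, 145, 152, 168]

Pooled cuts: [0, 13, 25, 39, 52, 62, 72, 77, 87, 93, 110, 130, 137, 145, 152, 157, 168]

Fragments:
  0→13: 13 bp
  13→25: 12 bp
  25→39: 14 bp
  39→52: 13 bp
  52→62: 10 bp
  62→72: 10 bp
  72→77: 5 bp
  77→87: 10 bp
  87→93: 6 bp
  93→110: 17 bp
  110→130: 20 bp
  130→137: 7 bp
  137→145: 8 bp
  145→152: 7 bp
  152→157: 5 bp
  157→168: 11 bp
  168→0 (wrap): 175-168+0 = 7 bp

[5,5,6,7,7,7,8,10,10,10,11,12,13,13,14,17,20]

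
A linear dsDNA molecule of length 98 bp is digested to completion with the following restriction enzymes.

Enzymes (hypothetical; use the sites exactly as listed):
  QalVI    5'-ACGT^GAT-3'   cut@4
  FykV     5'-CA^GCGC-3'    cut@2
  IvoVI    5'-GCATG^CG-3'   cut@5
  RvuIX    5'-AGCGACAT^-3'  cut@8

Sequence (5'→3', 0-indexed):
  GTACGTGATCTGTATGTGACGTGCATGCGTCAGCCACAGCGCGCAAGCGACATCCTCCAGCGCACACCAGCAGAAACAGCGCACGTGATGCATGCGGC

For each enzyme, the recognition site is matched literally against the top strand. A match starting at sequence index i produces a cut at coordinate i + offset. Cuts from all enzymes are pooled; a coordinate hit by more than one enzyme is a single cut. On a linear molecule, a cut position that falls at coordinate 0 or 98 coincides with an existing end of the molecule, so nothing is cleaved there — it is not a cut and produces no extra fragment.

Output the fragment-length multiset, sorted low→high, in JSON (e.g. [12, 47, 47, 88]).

Scan for sites:
  QalVI ACGTGAT/4: at [2, 82] ⇒ [6, 86]
  FykV CAGCGC/2: at [36, 57, 76] ⇒ [38, 59, 78]
  IvoVI GCATGCG/5: at [22, 89] ⇒ [27, 94]
  RvuIX AGCGACAT/8: at [45] ⇒ [53]

All cut coordinates (distinct, sorted): [6, 27, 38, 53, 59, 78, 86, 94]

Fragments:
  [0,6): 6 bp
  [6,27): 21 bp
  [27,38): 11 bp
  [38,53): 15 bp
  [53,59): 6 bp
  [59,78): 19 bp
  [78,86): 8 bp
  [86,94): 8 bp
  [94,98): 4 bp

[4,6,6,8,8,11,15,19,21]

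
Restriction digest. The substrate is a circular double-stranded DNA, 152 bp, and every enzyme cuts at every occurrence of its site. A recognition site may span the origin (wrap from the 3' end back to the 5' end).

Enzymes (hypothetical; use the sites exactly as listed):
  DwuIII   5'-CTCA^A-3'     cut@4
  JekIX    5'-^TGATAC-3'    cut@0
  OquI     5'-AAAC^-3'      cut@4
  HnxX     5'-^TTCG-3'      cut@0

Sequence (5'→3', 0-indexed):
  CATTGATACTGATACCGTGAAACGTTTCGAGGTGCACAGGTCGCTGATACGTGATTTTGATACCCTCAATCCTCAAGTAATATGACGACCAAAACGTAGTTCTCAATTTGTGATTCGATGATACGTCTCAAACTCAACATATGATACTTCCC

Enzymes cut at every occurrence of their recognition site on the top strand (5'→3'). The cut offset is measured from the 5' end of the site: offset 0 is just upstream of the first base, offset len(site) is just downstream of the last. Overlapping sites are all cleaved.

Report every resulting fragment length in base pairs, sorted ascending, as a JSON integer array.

Site scan:
  DwuIII (CTCAA, off=4): starts [64, 71, 101, 126, 132] → cuts [68, 75, 105, 130, 136]
  JekIX (TGATAC, off=0): starts [3, 9, 44, 57, 118, 141] → cuts [3, 9, 44, 57, 118, 141]
  OquI (AAAC, off=4): starts [19, 91, 129] → cuts [23, 95, 133]
  HnxX (TTCG, off=0): starts [25, 113] → cuts [25, 113]

Pooled cuts: [3, 9, 23, 25, 44, 57, 68, 75, 95, 105, 113, 118, 130, 133, 136, 141]

Fragment lengths:
  3→9: 6 bp
  9→23: 14 bp
  23→25: 2 bp
  25→44: 19 bp
  44→57: 13 bp
  57→68: 11 bp
  68→75: 7 bp
  75→95: 20 bp
  95→105: 10 bp
  105→113: 8 bp
  113→118: 5 bp
  118→130: 12 bp
  130→133: 3 bp
  133→136: 3 bp
  136→141: 5 bp
  141→3 (wrap): 152-141+3 = 14 bp

[2,3,3,5,5,6,7,8,10,11,12,13,14,14,19,20]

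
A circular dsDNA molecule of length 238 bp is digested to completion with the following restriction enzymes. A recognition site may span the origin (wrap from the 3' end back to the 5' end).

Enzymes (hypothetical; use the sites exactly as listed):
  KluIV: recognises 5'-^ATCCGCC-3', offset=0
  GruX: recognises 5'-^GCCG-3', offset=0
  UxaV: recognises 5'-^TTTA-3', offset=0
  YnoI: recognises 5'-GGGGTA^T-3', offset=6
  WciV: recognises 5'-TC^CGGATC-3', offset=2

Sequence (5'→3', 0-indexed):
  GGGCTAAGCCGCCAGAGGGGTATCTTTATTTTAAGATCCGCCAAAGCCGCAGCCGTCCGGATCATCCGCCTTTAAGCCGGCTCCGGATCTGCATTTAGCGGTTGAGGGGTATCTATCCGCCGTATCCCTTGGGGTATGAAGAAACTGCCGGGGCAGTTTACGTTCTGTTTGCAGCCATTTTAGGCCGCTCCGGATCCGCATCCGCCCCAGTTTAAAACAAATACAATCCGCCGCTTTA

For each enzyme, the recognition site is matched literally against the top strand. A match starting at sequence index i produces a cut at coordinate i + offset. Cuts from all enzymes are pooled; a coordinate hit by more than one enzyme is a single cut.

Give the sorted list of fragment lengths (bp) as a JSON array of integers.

Per-enzyme occurrences:
  KluIV (ATCCGCC, off=0): starts [35, 63, 114, 199, 225] → cuts [35, 63, 114, 199, 225]
  GruX (GCCG, off=0): starts [7, 45, 51, 75, 118, 146, 183, 229] → cuts [7, 45, 51, 75, 118, 146, 183, 229]
  UxaV (TTTA, off=0): starts [24, 29, 70, 93, 156, 178, 210, 234] → cuts [24, 29, 70, 93, 156, 178, 210, 234]
  YnoI (GGGGTAT, off=6): starts [16, 105, 130] → cuts [22, 111, 136]
  WciV (TCCGGATC, off=2): starts [55, 81, 188] → cuts [57, 83, 190]

All cut coordinates (distinct, sorted): [7, 22, 24, 29, 35, 45, 51, 57, 63, 70, 75, 83, 93, 111, 114, 118, 136, 146, 156, 178, 183, 190, 199, 210, 225, 229, 234]

Fragments:
  7→22: 15 bp
  22→24: 2 bp
  24→29: 5 bp
  29→35: 6 bp
  35→45: 10 bp
  45→51: 6 bp
  51→57: 6 bp
  57→63: 6 bp
  63→70: 7 bp
  70→75: 5 bp
  75→83: 8 bp
  83→93: 10 bp
  93→111: 18 bp
  111→114: 3 bp
  114→118: 4 bp
  118→136: 18 bp
  136→146: 10 bp
  146→156: 10 bp
  156→178: 22 bp
  178→183: 5 bp
  183→190: 7 bp
  190→199: 9 bp
  199→210: 11 bp
  210→225: 15 bp
  225→229: 4 bp
  229→234: 5 bp
  234→7 (wrap): 238-234+7 = 11 bp

[2,3,4,4,5,5,5,5,6,6,6,6,7,7,8,9,10,10,10,10,11,11,15,15,18,18,22]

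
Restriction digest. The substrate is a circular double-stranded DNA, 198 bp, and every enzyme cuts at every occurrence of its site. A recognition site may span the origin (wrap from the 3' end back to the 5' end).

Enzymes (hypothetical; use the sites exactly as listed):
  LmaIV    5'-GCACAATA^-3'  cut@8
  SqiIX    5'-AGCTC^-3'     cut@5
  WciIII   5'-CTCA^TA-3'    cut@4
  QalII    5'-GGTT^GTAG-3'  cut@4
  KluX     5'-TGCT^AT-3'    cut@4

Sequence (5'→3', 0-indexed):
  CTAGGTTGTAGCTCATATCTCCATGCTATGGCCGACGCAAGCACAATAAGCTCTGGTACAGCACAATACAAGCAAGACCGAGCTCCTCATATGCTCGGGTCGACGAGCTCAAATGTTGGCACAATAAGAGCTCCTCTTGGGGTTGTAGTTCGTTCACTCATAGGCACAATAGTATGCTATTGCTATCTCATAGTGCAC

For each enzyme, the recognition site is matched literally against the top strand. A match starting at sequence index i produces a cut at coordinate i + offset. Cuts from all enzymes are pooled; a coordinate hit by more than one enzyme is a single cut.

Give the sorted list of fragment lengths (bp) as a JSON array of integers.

[1,4,5,6,6,7,7,7,11,11,12,15,15,16,16,17,21,21]

Scan for sites:
  LmaIV GCACAATA/8: at [40, 60, 118, 163] ⇒ [48, 68, 126, 171]
  SqiIX AGCTC/5: at [9, 48, 80, 105, 128] ⇒ [14, 53, 85, 110, 133]
  WciIII CTCATA/4: at [11, 85, 156, 186] ⇒ [15, 89, 160, 190]
  QalII GGTTGTAG/4: at [3, 140] ⇒ [7, 144]
  KluX TGCTAT/4: at [23, 174, 180] ⇒ [27, 178, 184]

Pooled cuts: [7, 14, 15, 27, 48, 53, 68, 85, 89, 110, 126, 133, 144, 160, 171, 178, 184, 190]

Fragments:
  7→14: 7 bp
  14→15: 1 bp
  15→27: 12 bp
  27→48: 21 bp
  48→53: 5 bp
  53→68: 15 bp
  68→85: 17 bp
  85→89: 4 bp
  89→110: 21 bp
  110→126: 16 bp
  126→133: 7 bp
  133→144: 11 bp
  144→160: 16 bp
  160→171: 11 bp
  171→178: 7 bp
  178→184: 6 bp
  184→190: 6 bp
  190→7 (wrap): 198-190+7 = 15 bp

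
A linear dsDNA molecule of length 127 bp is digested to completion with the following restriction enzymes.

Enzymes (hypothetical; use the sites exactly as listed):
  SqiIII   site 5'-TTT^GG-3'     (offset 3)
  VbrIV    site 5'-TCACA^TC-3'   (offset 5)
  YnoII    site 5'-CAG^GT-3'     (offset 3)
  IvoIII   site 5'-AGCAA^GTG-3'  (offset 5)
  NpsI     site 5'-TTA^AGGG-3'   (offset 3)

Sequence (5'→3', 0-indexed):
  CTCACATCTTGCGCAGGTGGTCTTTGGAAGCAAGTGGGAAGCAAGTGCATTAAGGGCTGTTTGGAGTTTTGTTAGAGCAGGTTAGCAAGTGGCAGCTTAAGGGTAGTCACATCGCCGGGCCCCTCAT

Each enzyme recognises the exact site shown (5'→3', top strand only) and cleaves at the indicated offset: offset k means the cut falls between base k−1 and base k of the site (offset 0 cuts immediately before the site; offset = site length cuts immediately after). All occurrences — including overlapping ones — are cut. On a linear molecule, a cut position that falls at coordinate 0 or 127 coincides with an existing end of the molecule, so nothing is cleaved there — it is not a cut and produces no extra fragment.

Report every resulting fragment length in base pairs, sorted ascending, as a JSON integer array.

[6,8,8,8,9,10,10,11,11,12,16,18]

Scan for sites:
  SqiIII (TTTGG, off=3): starts [22, 59] → cuts [25, 62]
  VbrIV (TCACATC, off=5): starts [1, 106] → cuts [6, 111]
  YnoII (CAGGT, off=3): starts [13, 77] → cuts [16, 80]
  IvoIII (AGCAAGTG, off=5): starts [28, 39, 83] → cuts [33, 44, 88]
  NpsI (TTAAGGG, off=3): starts [49, 96] → cuts [52, 99]

Pooled cuts: [6, 16, 25, 33, 44, 52, 62, 80, 88, 99, 111]

Fragment lengths:
  [0,6): 6 bp
  [6,16): 10 bp
  [16,25): 9 bp
  [25,33): 8 bp
  [33,44): 11 bp
  [44,52): 8 bp
  [52,62): 10 bp
  [62,80): 18 bp
  [80,88): 8 bp
  [88,99): 11 bp
  [99,111): 12 bp
  [111,127): 16 bp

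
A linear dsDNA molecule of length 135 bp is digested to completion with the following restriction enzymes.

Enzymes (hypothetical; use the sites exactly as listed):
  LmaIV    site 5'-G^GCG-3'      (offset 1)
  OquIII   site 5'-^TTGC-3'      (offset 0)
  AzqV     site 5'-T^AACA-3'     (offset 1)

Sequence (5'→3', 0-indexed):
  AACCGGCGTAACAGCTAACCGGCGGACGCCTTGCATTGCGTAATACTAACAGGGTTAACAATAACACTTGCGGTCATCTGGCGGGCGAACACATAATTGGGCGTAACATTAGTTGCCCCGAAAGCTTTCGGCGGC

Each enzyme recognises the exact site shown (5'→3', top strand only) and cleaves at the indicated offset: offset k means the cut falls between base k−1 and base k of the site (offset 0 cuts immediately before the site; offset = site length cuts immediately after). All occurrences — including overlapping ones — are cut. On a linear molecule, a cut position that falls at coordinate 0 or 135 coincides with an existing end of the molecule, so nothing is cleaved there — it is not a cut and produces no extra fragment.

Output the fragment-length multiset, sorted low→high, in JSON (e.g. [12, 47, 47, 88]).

Site scan:
  LmaIV (GGCG, off=1): starts [4, 20, 79, 83, 99, 129] → cuts [5, 21, 80, 84, 100, 130]
  OquIII (TTGC, off=0): starts [30, 35, 67, 112] → cuts [30, 35, 67, 112]
  AzqV (TAACA, off=1): starts [8, 46, 55, 61, 103] → cuts [9, 47, 56, 62, 104]

Pooled cuts: [5, 9, 21, 30, 35, 47, 56, 62, 67, 80, 84, 100, 104, 112, 130]

Fragments:
  [0,5): 5 bp
  [5,9): 4 bp
  [9,21): 12 bp
  [21,30): 9 bp
  [30,35): 5 bp
  [35,47): 12 bp
  [47,56): 9 bp
  [56,62): 6 bp
  [62,67): 5 bp
  [67,80): 13 bp
  [80,84): 4 bp
  [84,100): 16 bp
  [100,104): 4 bp
  [104,112): 8 bp
  [112,130): 18 bp
  [130,135): 5 bp

[4,4,4,5,5,5,5,6,8,9,9,12,12,13,16,18]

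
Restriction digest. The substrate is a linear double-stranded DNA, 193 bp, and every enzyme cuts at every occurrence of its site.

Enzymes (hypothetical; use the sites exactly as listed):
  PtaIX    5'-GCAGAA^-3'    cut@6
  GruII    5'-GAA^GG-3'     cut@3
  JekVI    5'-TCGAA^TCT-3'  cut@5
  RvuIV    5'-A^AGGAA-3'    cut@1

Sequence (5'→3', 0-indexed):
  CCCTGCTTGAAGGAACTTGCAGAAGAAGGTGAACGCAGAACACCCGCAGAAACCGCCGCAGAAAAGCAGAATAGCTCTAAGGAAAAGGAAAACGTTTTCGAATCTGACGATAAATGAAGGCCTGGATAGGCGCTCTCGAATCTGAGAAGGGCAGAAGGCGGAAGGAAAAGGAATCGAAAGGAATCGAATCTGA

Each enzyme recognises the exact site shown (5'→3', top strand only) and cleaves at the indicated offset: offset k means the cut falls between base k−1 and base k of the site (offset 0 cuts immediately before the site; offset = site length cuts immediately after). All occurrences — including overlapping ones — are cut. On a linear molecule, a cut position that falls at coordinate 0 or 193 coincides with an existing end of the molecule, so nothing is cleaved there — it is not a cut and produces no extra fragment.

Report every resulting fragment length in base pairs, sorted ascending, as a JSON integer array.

[1,1,3,5,5,6,6,8,8,8,8,10,10,10,11,12,13,13,16,17,22]

Per-enzyme occurrences:
  PtaIX (GCAGAA, off=6): starts [18, 34, 45, 57, 65, 150] → cuts [24, 40, 51, 63, 71, 156]
  GruII (GAAGG, off=3): starts [8, 24, 115, 145, 153, 160] → cuts [11, 27, 118, 148, 156, 163]
  JekVI (TCGAATCT, off=5): starts [97, 135, 183] → cuts [102, 140, 188]
  RvuIV (AAGGAA, off=1): starts [9, 78, 84, 161, 167, 177] → cuts [10, 79, 85, 162, 168, 178]

All cut coordinates (distinct, sorted): [10, 11, 24, 27, 40, 51, 63, 71, 79, 85, 102, 118, 140, 148, 156, 162, 163, 168, 178, 188]

Fragments:
  [0,10): 10 bp
  [10,11): 1 bp
  [11,24): 13 bp
  [24,27): 3 bp
  [27,40): 13 bp
  [40,51): 11 bp
  [51,63): 12 bp
  [63,71): 8 bp
  [71,79): 8 bp
  [79,85): 6 bp
  [85,102): 17 bp
  [102,118): 16 bp
  [118,140): 22 bp
  [140,148): 8 bp
  [148,156): 8 bp
  [156,162): 6 bp
  [162,163): 1 bp
  [163,168): 5 bp
  [168,178): 10 bp
  [178,188): 10 bp
  [188,193): 5 bp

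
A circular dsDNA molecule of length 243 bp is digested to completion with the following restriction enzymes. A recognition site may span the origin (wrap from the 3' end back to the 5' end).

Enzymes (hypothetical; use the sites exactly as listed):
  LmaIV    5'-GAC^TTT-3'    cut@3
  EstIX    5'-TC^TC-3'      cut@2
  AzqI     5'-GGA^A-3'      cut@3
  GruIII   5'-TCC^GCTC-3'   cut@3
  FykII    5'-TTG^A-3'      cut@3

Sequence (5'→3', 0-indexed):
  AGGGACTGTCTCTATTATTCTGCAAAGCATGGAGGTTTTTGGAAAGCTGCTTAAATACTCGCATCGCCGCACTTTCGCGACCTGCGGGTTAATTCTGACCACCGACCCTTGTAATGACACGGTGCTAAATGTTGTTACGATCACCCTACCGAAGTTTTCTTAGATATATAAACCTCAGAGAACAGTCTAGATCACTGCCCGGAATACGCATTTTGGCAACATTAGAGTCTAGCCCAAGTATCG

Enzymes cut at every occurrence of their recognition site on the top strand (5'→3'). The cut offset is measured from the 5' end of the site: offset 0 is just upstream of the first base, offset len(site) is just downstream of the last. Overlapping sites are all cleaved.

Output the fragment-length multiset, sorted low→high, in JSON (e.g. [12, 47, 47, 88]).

[33,50,160]

Scan for sites:
  LmaIV (GACTTT, off=3): no sites
  EstIX (TCTC, off=2): starts [8] → cuts [10]
  AzqI (GGAA, off=3): starts [40, 200] → cuts [43, 203]
  GruIII (TCCGCTC, off=3): no sites
  FykII (TTGA, off=3): no sites

Pooled cuts: [10, 43, 203]

Fragment lengths:
  10→43: 33 bp
  43→203: 160 bp
  203→10 (wrap): 243-203+10 = 50 bp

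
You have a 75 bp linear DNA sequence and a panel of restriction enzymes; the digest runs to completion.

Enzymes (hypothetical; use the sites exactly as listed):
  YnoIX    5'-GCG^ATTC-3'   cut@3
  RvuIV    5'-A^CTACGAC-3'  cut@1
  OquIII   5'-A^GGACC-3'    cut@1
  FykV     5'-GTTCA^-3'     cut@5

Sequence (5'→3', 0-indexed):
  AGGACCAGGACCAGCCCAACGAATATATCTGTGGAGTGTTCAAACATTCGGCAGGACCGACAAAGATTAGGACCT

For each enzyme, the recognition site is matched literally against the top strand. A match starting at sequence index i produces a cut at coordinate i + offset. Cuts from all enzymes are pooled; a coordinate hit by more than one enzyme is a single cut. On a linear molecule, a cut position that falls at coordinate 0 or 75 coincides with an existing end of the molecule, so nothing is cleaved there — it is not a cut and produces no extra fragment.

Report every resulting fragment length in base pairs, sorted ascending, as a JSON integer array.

Per-enzyme occurrences:
  YnoIX (GCGATTC, off=3): no sites
  RvuIV (ACTACGAC, off=1): no sites
  OquIII AGGACC/1: at [0, 6, 52, 68] ⇒ [1, 7, 53, 69]
  FykV GTTCA/5: at [37] ⇒ [42]

All cut coordinates (distinct, sorted): [1, 7, 42, 53, 69]

Fragments:
  [0,1): 1 bp
  [1,7): 6 bp
  [7,42): 35 bp
  [42,53): 11 bp
  [53,69): 16 bp
  [69,75): 6 bp

[1,6,6,11,16,35]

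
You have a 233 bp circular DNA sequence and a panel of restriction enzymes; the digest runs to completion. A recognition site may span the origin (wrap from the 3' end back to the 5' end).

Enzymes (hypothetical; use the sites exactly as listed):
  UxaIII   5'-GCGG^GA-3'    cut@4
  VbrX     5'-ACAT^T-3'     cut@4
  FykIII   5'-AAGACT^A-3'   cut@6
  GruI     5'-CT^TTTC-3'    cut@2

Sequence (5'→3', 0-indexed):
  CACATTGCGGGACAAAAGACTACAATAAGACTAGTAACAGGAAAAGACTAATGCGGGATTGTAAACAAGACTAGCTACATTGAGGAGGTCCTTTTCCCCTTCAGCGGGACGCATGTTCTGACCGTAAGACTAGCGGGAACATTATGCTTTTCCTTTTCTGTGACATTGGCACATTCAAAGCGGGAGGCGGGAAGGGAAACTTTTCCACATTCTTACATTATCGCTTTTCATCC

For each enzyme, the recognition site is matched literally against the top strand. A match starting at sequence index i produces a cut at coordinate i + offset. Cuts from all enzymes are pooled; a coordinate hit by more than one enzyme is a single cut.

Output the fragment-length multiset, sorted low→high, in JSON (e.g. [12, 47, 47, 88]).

Site scan:
  UxaIII GCGGGA/4: at [6, 52, 103, 132, 179, 186] ⇒ [10, 56, 107, 136, 183, 190]
  VbrX ACATT/4: at [1, 76, 138, 162, 170, 206, 214] ⇒ [5, 80, 142, 166, 174, 210, 218]
  FykIII AAGACTA/6: at [15, 26, 43, 66, 125] ⇒ [21, 32, 49, 72, 131]
  GruI CTTTTC/2: at [90, 146, 152, 199, 223] ⇒ [92, 148, 154, 201, 225]

All cut coordinates (distinct, sorted): [5, 10, 21, 32, 49, 56, 72, 80, 92, 107, 131, 136, 142, 148, 154, 166, 174, 183, 190, 201, 210, 218, 225]

Fragments:
  5→10: 5 bp
  10→21: 11 bp
  21→32: 11 bp
  32→49: 17 bp
  49→56: 7 bp
  56→72: 16 bp
  72→80: 8 bp
  80→92: 12 bp
  92→107: 15 bp
  107→131: 24 bp
  131→136: 5 bp
  136→142: 6 bp
  142→148: 6 bp
  148→154: 6 bp
  154→166: 12 bp
  166→174: 8 bp
  174→183: 9 bp
  183→190: 7 bp
  190→201: 11 bp
  201→210: 9 bp
  210→218: 8 bp
  218→225: 7 bp
  225→5 (wrap): 233-225+5 = 13 bp

[5,5,6,6,6,7,7,7,8,8,8,9,9,11,11,11,12,12,13,15,16,17,24]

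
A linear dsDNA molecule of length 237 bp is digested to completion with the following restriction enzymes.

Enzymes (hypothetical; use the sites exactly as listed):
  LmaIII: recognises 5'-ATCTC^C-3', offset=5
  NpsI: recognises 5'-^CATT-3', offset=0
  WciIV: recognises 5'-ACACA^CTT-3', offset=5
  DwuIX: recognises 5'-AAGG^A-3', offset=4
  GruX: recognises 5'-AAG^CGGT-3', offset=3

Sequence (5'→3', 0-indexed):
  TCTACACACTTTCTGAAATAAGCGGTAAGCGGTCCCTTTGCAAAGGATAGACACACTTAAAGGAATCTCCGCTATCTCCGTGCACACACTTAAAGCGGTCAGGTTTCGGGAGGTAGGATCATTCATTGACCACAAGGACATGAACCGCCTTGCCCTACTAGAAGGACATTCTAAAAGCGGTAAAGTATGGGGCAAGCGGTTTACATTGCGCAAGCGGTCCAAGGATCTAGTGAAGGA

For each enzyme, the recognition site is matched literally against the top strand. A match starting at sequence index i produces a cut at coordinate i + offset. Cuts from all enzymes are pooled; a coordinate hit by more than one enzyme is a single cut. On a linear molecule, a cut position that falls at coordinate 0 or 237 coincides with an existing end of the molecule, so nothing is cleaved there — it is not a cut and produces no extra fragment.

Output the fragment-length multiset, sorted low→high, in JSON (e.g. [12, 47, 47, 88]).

[1,1,4,6,7,7,7,8,8,9,9,10,10,11,11,12,14,14,17,19,24,28]

Per-enzyme occurrences:
  LmaIII ATCTCC/5: at [64, 73] ⇒ [69, 78]
  NpsI CATT/0: at [119, 123, 166, 203] ⇒ [119, 123, 166, 203]
  WciIV ACACACTT/5: at [3, 50, 83] ⇒ [8, 55, 88]
  DwuIX AAGGA/4: at [42, 59, 133, 161, 220, 232] ⇒ [46, 63, 137, 165, 224, 236]
  GruX AAGCGGT/3: at [19, 26, 92, 174, 193, 211] ⇒ [22, 29, 95, 177, 196, 214]

All cut coordinates (distinct, sorted): [8, 22, 29, 46, 55, 63, 69, 78, 88, 95, 119, 123, 137, 165, 166, 177, 196, 203, 214, 224, 236]

Fragments:
  [0,8): 8 bp
  [8,22): 14 bp
  [22,29): 7 bp
  [29,46): 17 bp
  [46,55): 9 bp
  [55,63): 8 bp
  [63,69): 6 bp
  [69,78): 9 bp
  [78,88): 10 bp
  [88,95): 7 bp
  [95,119): 24 bp
  [119,123): 4 bp
  [123,137): 14 bp
  [137,165): 28 bp
  [165,166): 1 bp
  [166,177): 11 bp
  [177,196): 19 bp
  [196,203): 7 bp
  [203,214): 11 bp
  [214,224): 10 bp
  [224,236): 12 bp
  [236,237): 1 bp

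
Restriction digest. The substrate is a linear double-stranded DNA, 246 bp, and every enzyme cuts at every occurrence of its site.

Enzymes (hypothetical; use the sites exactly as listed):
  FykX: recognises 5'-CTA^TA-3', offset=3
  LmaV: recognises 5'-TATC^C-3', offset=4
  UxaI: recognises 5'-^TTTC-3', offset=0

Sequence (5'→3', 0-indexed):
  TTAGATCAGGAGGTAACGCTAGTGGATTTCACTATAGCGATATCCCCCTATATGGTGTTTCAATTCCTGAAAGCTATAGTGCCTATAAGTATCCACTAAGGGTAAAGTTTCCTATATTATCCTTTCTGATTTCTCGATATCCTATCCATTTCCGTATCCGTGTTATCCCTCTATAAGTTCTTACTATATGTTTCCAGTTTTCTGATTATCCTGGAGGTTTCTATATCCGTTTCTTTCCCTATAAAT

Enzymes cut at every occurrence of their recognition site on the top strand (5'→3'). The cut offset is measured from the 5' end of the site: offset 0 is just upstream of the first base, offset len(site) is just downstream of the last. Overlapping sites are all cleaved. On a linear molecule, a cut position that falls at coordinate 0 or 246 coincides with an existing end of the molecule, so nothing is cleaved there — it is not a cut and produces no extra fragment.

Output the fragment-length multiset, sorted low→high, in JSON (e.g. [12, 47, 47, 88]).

Scan for sites:
  FykX CTATA/3: at [31, 47, 73, 82, 111, 170, 183, 220, 238] ⇒ [34, 50, 76, 85, 114, 173, 186, 223, 241]
  LmaV TATCC/4: at [40, 89, 117, 137, 142, 154, 163, 206, 223] ⇒ [44, 93, 121, 141, 146, 158, 167, 210, 227]
  UxaI TTTC/0: at [26, 57, 107, 122, 129, 148, 190, 198, 217, 229, 233] ⇒ [26, 57, 107, 122, 129, 148, 190, 198, 217, 229, 233]

All cut coordinates (distinct, sorted): [26, 34, 44, 50, 57, 76, 85, 93, 107, 114, 121, 122, 129, 141, 146, 148, 158, 167, 173, 186, 190, 198, 210, 217, 223, 227, 229, 233, 241]

Fragment lengths:
  [0,26): 26 bp
  [26,34): 8 bp
  [34,44): 10 bp
  [44,50): 6 bp
  [50,57): 7 bp
  [57,76): 19 bp
  [76,85): 9 bp
  [85,93): 8 bp
  [93,107): 14 bp
  [107,114): 7 bp
  [114,121): 7 bp
  [121,122): 1 bp
  [122,129): 7 bp
  [129,141): 12 bp
  [141,146): 5 bp
  [146,148): 2 bp
  [148,158): 10 bp
  [158,167): 9 bp
  [167,173): 6 bp
  [173,186): 13 bp
  [186,190): 4 bp
  [190,198): 8 bp
  [198,210): 12 bp
  [210,217): 7 bp
  [217,223): 6 bp
  [223,227): 4 bp
  [227,229): 2 bp
  [229,233): 4 bp
  [233,241): 8 bp
  [241,246): 5 bp

[1,2,2,4,4,4,5,5,6,6,6,7,7,7,7,7,8,8,8,8,9,9,10,10,12,12,13,14,19,26]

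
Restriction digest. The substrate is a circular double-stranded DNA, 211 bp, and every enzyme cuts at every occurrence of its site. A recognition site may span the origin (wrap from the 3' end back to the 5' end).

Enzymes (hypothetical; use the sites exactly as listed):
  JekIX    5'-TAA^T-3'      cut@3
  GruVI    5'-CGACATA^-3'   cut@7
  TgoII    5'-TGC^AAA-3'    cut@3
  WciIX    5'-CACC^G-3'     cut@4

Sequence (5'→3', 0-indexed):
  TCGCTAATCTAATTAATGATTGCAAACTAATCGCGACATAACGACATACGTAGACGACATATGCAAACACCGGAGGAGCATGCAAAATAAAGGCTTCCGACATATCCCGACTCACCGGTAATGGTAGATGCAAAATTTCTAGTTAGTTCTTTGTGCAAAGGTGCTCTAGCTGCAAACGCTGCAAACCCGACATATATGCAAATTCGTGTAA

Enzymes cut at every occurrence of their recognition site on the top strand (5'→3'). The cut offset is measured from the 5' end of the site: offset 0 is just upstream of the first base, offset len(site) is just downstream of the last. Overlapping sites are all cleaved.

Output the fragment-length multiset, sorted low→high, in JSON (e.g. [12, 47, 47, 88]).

Site scan:
  JekIX TAAT/3: at [4, 9, 13, 27, 118, 208] ⇒ [0, 7, 12, 16, 30, 121]
  GruVI CGACATA/7: at [33, 41, 54, 97, 187] ⇒ [40, 48, 61, 104, 194]
  TgoII TGCAAA/3: at [20, 61, 80, 128, 153, 170, 179, 196] ⇒ [23, 64, 83, 131, 156, 173, 182, 199]
  WciIX CACCG/4: at [67, 112] ⇒ [71, 116]

All cut coordinates (distinct, sorted): [0, 7, 12, 16, 23, 30, 40, 48, 61, 64, 71, 83, 104, 116, 121, 131, 156, 173, 182, 194, 199]

Fragments:
  0→7: 7 bp
  7→12: 5 bp
  12→16: 4 bp
  16→23: 7 bp
  23→30: 7 bp
  30→40: 10 bp
  40→48: 8 bp
  48→61: 13 bp
  61→64: 3 bp
  64→71: 7 bp
  71→83: 12 bp
  83→104: 21 bp
  104→116: 12 bp
  116→121: 5 bp
  121→131: 10 bp
  131→156: 25 bp
  156→173: 17 bp
  173→182: 9 bp
  182→194: 12 bp
  194→199: 5 bp
  199→0 (wrap): 211-199+0 = 12 bp

[3,4,5,5,5,7,7,7,7,8,9,10,10,12,12,12,12,13,17,21,25]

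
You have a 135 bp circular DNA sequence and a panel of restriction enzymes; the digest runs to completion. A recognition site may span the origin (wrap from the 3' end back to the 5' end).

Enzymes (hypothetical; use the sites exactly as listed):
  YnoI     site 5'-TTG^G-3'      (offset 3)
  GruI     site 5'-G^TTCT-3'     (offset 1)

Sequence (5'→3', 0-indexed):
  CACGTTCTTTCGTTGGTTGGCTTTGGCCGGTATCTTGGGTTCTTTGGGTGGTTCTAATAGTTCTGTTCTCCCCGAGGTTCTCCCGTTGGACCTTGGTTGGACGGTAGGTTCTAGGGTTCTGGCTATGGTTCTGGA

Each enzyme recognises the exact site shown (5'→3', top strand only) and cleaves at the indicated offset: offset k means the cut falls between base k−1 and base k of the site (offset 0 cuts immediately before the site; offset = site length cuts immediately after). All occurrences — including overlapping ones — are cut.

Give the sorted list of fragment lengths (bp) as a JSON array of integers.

[2,4,4,5,5,6,7,7,8,9,9,11,11,11,12,12,12]

Per-enzyme occurrences:
  YnoI TTGG/3: at [12, 16, 22, 34, 43, 85, 92, 96] ⇒ [15, 19, 25, 37, 46, 88, 95, 99]
  GruI GTTCT/1: at [3, 38, 50, 59, 64, 76, 107, 115, 127] ⇒ [4, 39, 51, 60, 65, 77, 108, 116, 128]

Pooled cuts: [4, 15, 19, 25, 37, 39, 46, 51, 60, 65, 77, 88, 95, 99, 108, 116, 128]

Fragment lengths:
  4→15: 11 bp
  15→19: 4 bp
  19→25: 6 bp
  25→37: 12 bp
  37→39: 2 bp
  39→46: 7 bp
  46→51: 5 bp
  51→60: 9 bp
  60→65: 5 bp
  65→77: 12 bp
  77→88: 11 bp
  88→95: 7 bp
  95→99: 4 bp
  99→108: 9 bp
  108→116: 8 bp
  116→128: 12 bp
  128→4 (wrap): 135-128+4 = 11 bp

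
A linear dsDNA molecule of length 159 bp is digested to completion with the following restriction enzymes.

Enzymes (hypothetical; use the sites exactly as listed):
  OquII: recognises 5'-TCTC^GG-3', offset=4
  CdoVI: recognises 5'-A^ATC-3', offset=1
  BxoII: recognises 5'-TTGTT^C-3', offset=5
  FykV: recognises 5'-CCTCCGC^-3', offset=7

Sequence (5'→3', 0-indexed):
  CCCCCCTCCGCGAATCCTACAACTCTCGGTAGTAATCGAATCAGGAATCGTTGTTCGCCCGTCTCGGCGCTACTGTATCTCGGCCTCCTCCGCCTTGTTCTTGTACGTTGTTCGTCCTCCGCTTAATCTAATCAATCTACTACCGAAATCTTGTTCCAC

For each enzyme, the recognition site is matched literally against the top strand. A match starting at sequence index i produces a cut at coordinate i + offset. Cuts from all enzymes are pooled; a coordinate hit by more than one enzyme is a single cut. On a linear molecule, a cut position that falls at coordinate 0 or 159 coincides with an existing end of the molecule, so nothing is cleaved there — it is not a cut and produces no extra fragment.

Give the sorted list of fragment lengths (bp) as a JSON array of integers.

Scan for sites:
  OquII (TCTCGG, off=4): starts [23, 61, 77] → cuts [27, 65, 81]
  CdoVI (AATC, off=1): starts [12, 33, 38, 45, 124, 129, 133, 146] → cuts [13, 34, 39, 46, 125, 130, 134, 147]
  BxoII (TTGTTC, off=5): starts [50, 94, 107, 150] → cuts [55, 99, 112, 155]
  FykV (CCTCCGC, off=7): starts [4, 86, 115] → cuts [11, 93, 122]

All cut coordinates (distinct, sorted): [11, 13, 27, 34, 39, 46, 55, 65, 81, 93, 99, 112, 122, 125, 130, 134, 147, 155]

Fragment lengths:
  [0,11): 11 bp
  [11,13): 2 bp
  [13,27): 14 bp
  [27,34): 7 bp
  [34,39): 5 bp
  [39,46): 7 bp
  [46,55): 9 bp
  [55,65): 10 bp
  [65,81): 16 bp
  [81,93): 12 bp
  [93,99): 6 bp
  [99,112): 13 bp
  [112,122): 10 bp
  [122,125): 3 bp
  [125,130): 5 bp
  [130,134): 4 bp
  [134,147): 13 bp
  [147,155): 8 bp
  [155,159): 4 bp

[2,3,4,4,5,5,6,7,7,8,9,10,10,11,12,13,13,14,16]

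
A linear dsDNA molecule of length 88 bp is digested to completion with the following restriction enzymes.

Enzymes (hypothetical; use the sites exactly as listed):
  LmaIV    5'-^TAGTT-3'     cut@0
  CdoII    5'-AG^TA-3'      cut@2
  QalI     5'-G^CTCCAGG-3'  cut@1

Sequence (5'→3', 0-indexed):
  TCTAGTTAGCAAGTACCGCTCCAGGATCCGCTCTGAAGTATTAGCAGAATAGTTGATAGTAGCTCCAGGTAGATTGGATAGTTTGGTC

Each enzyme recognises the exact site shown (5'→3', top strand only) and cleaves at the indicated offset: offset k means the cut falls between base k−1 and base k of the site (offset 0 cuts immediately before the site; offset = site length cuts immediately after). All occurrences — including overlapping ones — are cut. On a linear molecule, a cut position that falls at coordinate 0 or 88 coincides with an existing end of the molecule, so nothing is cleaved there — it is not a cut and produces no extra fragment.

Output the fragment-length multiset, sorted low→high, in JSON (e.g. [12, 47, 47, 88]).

[2,3,5,10,10,11,11,16,20]

Site scan:
  LmaIV TAGTT/0: at [2, 49, 78] ⇒ [2, 49, 78]
  CdoII AGTA/2: at [11, 36, 57] ⇒ [13, 38, 59]
  QalI GCTCCAGG/1: at [17, 61] ⇒ [18, 62]

All cut coordinates (distinct, sorted): [2, 13, 18, 38, 49, 59, 62, 78]

Fragment lengths:
  [0,2): 2 bp
  [2,13): 11 bp
  [13,18): 5 bp
  [18,38): 20 bp
  [38,49): 11 bp
  [49,59): 10 bp
  [59,62): 3 bp
  [62,78): 16 bp
  [78,88): 10 bp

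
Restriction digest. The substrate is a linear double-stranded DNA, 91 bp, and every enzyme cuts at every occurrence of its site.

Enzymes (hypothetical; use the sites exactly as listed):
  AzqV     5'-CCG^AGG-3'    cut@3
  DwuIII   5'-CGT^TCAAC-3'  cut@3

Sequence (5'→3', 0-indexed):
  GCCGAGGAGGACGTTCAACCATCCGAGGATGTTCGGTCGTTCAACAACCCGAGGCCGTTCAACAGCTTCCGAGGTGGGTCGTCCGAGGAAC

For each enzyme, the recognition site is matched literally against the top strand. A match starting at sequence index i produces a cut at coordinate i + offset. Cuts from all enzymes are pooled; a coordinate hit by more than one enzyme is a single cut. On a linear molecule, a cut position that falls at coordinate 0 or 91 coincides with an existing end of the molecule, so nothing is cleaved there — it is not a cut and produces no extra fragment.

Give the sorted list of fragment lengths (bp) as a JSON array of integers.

[4,6,7,10,11,11,13,14,15]

Scan for sites:
  AzqV (CCGAGG, off=3): starts [1, 22, 48, 68, 82] → cuts [4, 25, 51, 71, 85]
  DwuIII (CGTTCAAC, off=3): starts [11, 37, 55] → cuts [14, 40, 58]

Pooled cuts: [4, 14, 25, 40, 51, 58, 71, 85]

Fragments:
  [0,4): 4 bp
  [4,14): 10 bp
  [14,25): 11 bp
  [25,40): 15 bp
  [40,51): 11 bp
  [51,58): 7 bp
  [58,71): 13 bp
  [71,85): 14 bp
  [85,91): 6 bp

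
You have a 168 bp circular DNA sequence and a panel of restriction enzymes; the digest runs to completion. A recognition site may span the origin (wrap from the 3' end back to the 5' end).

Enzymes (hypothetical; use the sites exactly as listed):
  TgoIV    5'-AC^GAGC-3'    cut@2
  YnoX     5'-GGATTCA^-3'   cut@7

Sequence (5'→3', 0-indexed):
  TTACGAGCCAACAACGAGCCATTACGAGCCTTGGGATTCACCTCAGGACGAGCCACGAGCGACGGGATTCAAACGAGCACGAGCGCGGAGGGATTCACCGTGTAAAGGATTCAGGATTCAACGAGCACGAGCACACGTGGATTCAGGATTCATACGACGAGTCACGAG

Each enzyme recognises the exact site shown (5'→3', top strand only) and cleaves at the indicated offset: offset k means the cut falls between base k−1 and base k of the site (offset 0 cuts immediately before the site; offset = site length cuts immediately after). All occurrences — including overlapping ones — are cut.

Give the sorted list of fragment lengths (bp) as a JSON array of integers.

Scan for sites:
  TgoIV ACGAGC/2: at [2, 13, 23, 47, 54, 72, 78, 120, 126] ⇒ [4, 15, 25, 49, 56, 74, 80, 122, 128]
  YnoX GGATTCA/7: at [33, 64, 90, 106, 113, 138, 145] ⇒ [40, 71, 97, 113, 120, 145, 152]

All cut coordinates (distinct, sorted): [4, 15, 25, 40, 49, 56, 71, 74, 80, 97, 113, 120, 122, 128, 145, 152]

Fragments:
  4→15: 11 bp
  15→25: 10 bp
  25→40: 15 bp
  40→49: 9 bp
  49→56: 7 bp
  56→71: 15 bp
  71→74: 3 bp
  74→80: 6 bp
  80→97: 17 bp
  97→113: 16 bp
  113→120: 7 bp
  120→122: 2 bp
  122→128: 6 bp
  128→145: 17 bp
  145→152: 7 bp
  152→4 (wrap): 168-152+4 = 20 bp

[2,3,6,6,7,7,7,9,10,11,15,15,16,17,17,20]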